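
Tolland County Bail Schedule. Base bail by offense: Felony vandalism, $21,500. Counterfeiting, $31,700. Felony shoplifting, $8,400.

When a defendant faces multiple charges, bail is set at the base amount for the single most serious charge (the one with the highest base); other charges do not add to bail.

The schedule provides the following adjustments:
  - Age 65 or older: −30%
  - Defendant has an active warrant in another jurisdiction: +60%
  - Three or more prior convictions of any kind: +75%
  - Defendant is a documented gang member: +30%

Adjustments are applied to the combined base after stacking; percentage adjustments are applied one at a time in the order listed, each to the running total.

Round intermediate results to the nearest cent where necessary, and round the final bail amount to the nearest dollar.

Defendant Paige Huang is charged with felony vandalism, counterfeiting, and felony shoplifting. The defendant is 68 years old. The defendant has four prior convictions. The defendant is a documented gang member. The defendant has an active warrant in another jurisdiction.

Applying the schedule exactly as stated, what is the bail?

Base amounts from the schedule: felony vandalism $21,500; counterfeiting $31,700; felony shoplifting $8,400.
Stacking rule: use the highest base only. Highest is counterfeiting at $31,700. Combined base = $31,700.
Age 65 or older (−30%): $31,700 × 0.7 = $22,190.
Defendant has an active warrant in another jurisdiction (+60%): $22,190 × 1.6 = $35,504.
Three or more prior convictions of any kind (+75%): $35,504 × 1.75 = $62,132.
Defendant is a documented gang member (+30%): $62,132 × 1.3 = $80,771.60.
Rounded to the nearest dollar: $80,772.

$80,772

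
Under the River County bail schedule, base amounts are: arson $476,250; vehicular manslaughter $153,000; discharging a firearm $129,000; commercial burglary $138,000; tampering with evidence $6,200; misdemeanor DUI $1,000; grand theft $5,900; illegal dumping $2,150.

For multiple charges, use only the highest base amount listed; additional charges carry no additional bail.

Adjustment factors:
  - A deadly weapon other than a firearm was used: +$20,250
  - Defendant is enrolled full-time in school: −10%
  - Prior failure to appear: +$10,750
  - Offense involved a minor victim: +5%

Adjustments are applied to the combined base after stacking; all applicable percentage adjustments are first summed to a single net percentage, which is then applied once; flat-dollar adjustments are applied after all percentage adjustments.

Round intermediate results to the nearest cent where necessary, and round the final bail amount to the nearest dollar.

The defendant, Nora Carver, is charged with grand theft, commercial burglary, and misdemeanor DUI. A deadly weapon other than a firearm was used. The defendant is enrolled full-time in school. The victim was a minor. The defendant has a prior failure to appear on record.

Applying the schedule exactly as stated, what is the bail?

$162,100

Base amounts from the schedule: grand theft $5,900; commercial burglary $138,000; misdemeanor DUI $1,000.
Stacking rule: use the highest base only. Highest is commercial burglary at $138,000. Combined base = $138,000.
Net percentage adjustment: −10% +5% = −5%. $138,000 × 0.95 = $131,100.
A deadly weapon other than a firearm was used (+$20,250 flat): $131,100 + $20,250 = $151,350.
Prior failure to appear (+$10,750 flat): $151,350 + $10,750 = $162,100.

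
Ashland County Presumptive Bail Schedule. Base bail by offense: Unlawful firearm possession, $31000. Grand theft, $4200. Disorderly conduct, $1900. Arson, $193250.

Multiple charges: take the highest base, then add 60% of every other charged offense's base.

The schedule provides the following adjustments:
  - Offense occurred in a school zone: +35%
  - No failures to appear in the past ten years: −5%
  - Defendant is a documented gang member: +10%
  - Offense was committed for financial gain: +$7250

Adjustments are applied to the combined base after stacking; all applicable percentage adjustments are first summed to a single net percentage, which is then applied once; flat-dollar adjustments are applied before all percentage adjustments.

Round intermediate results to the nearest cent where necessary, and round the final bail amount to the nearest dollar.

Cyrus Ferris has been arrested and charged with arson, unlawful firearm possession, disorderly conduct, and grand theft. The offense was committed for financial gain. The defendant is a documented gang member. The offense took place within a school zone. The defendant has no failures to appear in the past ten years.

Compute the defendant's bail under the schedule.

Base amounts from the schedule: arson $193250; unlawful firearm possession $31000; disorderly conduct $1900; grand theft $4200.
Stacking rule: highest base plus 60% of each additional charge. Highest is arson at $193250. Additional: $31000 × 60% = $18600; $1900 × 60% = $1140; $4200 × 60% = $2520. Combined base = $193250 + $22260 = $215510.
Offense was committed for financial gain (+$7250 flat): $215510 + $7250 = $222760.
Net percentage adjustment: +35% −5% +10% = +40%. $222760 × 1.4 = $311864.

$311864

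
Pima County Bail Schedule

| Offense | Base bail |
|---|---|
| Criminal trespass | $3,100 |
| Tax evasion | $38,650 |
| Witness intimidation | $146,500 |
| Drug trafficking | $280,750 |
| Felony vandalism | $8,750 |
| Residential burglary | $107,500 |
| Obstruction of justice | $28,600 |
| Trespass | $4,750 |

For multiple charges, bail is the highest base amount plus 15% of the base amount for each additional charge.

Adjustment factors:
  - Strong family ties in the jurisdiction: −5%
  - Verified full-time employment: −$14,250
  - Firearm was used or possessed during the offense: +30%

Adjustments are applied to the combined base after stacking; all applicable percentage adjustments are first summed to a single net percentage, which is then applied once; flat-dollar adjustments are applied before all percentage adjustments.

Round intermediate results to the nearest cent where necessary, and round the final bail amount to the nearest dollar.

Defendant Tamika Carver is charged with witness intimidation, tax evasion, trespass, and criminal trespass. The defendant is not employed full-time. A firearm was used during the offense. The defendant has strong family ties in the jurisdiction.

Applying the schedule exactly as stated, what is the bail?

Base amounts from the schedule: witness intimidation $146,500; tax evasion $38,650; trespass $4,750; criminal trespass $3,100.
Stacking rule: highest base plus 15% of each additional charge. Highest is witness intimidation at $146,500. Additional: $38,650 × 15% = $5,797.50; $4,750 × 15% = $712.50; $3,100 × 15% = $465. Combined base = $146,500 + $6,975 = $153,475.
Net percentage adjustment: −5% +30% = +25%. $153,475 × 1.25 = $191,843.75.
Rounded to the nearest dollar: $191,844.

$191,844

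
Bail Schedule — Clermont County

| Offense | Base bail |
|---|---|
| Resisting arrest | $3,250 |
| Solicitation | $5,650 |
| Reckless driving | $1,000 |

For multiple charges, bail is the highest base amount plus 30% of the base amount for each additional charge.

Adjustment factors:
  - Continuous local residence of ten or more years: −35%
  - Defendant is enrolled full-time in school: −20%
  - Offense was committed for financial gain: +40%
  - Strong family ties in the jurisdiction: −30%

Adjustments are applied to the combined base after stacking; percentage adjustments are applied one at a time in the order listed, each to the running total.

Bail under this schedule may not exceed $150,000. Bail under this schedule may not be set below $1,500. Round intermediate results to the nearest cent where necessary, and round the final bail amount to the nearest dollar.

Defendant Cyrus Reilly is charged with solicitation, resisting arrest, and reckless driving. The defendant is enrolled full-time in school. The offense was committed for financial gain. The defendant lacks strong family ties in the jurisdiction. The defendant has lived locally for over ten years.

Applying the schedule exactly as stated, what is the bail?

$5,041

Base amounts from the schedule: solicitation $5,650; resisting arrest $3,250; reckless driving $1,000.
Stacking rule: highest base plus 30% of each additional charge. Highest is solicitation at $5,650. Additional: $3,250 × 30% = $975; $1,000 × 30% = $300. Combined base = $5,650 + $1,275 = $6,925.
Continuous local residence of ten or more years (−35%): $6,925 × 0.65 = $4,501.25.
Defendant is enrolled full-time in school (−20%): $4,501.25 × 0.8 = $3,601.
Offense was committed for financial gain (+40%): $3,601 × 1.4 = $5,041.40.
$5,041.40 is within the $150,000 maximum.
$5,041.40 is at or above the $1,500 minimum.
Rounded to the nearest dollar: $5,041.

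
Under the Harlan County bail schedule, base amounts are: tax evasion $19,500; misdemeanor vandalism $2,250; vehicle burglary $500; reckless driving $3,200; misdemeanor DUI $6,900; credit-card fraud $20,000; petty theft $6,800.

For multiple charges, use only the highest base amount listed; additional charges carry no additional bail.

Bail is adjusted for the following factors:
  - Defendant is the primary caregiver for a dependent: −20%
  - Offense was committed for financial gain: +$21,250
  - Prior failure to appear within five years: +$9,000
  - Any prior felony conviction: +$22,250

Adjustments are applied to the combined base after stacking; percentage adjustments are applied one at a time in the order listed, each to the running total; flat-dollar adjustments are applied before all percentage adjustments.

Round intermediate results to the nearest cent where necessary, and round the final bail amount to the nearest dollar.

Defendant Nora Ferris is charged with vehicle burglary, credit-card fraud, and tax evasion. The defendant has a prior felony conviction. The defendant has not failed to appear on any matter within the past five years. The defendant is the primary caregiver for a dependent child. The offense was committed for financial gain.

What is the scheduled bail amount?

Base amounts from the schedule: vehicle burglary $500; credit-card fraud $20,000; tax evasion $19,500.
Stacking rule: use the highest base only. Highest is credit-card fraud at $20,000. Combined base = $20,000.
Offense was committed for financial gain (+$21,250 flat): $20,000 + $21,250 = $41,250.
Any prior felony conviction (+$22,250 flat): $41,250 + $22,250 = $63,500.
Defendant is the primary caregiver for a dependent (−20%): $63,500 × 0.8 = $50,800.

$50,800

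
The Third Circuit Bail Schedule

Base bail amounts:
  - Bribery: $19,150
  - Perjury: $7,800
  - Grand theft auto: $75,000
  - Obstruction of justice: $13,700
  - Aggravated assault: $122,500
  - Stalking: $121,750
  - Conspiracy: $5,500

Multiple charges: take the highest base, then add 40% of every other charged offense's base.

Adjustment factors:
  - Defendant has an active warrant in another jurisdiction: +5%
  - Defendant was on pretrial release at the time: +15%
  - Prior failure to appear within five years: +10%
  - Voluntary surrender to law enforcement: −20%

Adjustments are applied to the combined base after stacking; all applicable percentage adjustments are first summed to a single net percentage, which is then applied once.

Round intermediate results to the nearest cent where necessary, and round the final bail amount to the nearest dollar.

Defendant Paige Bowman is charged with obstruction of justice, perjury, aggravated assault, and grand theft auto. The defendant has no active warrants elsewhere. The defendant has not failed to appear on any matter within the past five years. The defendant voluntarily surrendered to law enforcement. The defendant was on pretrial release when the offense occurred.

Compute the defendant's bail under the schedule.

$153,045

Base amounts from the schedule: obstruction of justice $13,700; perjury $7,800; aggravated assault $122,500; grand theft auto $75,000.
Stacking rule: highest base plus 40% of each additional charge. Highest is aggravated assault at $122,500. Additional: $13,700 × 40% = $5,480; $7,800 × 40% = $3,120; $75,000 × 40% = $30,000. Combined base = $122,500 + $38,600 = $161,100.
Net percentage adjustment: +15% −20% = −5%. $161,100 × 0.95 = $153,045.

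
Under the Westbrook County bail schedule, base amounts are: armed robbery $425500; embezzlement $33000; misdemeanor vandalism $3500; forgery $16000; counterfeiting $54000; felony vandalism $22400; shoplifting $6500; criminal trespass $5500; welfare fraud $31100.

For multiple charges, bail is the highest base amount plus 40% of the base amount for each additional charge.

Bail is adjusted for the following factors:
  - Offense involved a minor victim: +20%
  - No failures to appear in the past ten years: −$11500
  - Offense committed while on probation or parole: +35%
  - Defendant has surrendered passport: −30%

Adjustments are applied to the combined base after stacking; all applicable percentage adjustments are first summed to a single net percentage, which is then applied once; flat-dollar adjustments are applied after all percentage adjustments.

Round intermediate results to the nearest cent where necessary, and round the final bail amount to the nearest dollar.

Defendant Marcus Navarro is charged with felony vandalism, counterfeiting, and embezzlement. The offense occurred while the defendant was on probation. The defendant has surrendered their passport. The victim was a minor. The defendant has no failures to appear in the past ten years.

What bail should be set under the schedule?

$83700

Base amounts from the schedule: felony vandalism $22400; counterfeiting $54000; embezzlement $33000.
Stacking rule: highest base plus 40% of each additional charge. Highest is counterfeiting at $54000. Additional: $22400 × 40% = $8960; $33000 × 40% = $13200. Combined base = $54000 + $22160 = $76160.
Net percentage adjustment: +20% +35% −30% = +25%. $76160 × 1.25 = $95200.
No failures to appear in the past ten years (−$11500 flat): $95200 − $11500 = $83700.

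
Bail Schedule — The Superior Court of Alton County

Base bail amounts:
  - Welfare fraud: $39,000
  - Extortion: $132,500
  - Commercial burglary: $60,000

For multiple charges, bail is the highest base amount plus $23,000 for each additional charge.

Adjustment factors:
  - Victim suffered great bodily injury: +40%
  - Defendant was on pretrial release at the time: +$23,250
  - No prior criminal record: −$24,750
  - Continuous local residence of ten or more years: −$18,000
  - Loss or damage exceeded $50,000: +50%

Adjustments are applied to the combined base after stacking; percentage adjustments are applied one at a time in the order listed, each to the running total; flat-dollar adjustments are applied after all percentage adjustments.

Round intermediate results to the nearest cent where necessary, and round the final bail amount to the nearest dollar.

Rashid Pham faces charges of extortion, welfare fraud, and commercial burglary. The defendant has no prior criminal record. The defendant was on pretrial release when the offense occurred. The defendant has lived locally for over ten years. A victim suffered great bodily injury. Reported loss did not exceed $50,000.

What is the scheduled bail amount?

Base amounts from the schedule: extortion $132,500; welfare fraud $39,000; commercial burglary $60,000.
Stacking rule: highest base plus $23,000 per additional charge. Highest is extortion at $132,500; 2 additional charges → +$46,000. Combined base = $178,500.
Victim suffered great bodily injury (+40%): $178,500 × 1.4 = $249,900.
Defendant was on pretrial release at the time (+$23,250 flat): $249,900 + $23,250 = $273,150.
No prior criminal record (−$24,750 flat): $273,150 − $24,750 = $248,400.
Continuous local residence of ten or more years (−$18,000 flat): $248,400 − $18,000 = $230,400.

$230,400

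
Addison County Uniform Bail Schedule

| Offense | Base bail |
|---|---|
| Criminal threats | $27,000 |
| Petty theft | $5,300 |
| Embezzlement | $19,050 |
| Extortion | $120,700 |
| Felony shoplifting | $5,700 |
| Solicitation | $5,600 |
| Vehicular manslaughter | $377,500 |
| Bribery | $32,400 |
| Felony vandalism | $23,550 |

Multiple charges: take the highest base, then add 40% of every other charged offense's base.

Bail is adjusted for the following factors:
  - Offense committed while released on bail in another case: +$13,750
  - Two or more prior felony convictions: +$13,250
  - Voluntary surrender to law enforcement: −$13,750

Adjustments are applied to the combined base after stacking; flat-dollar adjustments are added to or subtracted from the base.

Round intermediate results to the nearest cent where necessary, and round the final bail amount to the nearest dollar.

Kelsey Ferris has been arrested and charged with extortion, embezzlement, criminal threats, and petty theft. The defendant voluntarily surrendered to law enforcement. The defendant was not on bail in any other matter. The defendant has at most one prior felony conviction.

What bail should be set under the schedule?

Base amounts from the schedule: extortion $120,700; embezzlement $19,050; criminal threats $27,000; petty theft $5,300.
Stacking rule: highest base plus 40% of each additional charge. Highest is extortion at $120,700. Additional: $19,050 × 40% = $7,620; $27,000 × 40% = $10,800; $5,300 × 40% = $2,120. Combined base = $120,700 + $20,540 = $141,240.
Voluntary surrender to law enforcement (−$13,750 flat): $141,240 − $13,750 = $127,490.

$127,490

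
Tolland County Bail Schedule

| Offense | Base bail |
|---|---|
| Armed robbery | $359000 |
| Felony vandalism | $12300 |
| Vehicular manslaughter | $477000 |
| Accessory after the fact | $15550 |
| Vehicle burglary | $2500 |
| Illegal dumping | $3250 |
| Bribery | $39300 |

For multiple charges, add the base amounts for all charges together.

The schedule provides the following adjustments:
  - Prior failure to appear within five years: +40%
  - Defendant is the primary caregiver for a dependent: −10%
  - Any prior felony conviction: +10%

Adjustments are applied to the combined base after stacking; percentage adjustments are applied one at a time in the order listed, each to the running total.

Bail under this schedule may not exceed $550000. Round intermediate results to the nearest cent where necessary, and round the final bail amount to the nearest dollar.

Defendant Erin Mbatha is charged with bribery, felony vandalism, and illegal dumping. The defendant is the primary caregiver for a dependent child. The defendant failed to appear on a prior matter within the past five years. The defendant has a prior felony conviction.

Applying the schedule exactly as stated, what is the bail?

$76022

Base amounts from the schedule: bribery $39300; felony vandalism $12300; illegal dumping $3250.
Stacking rule: sum of all bases. $39300 + $12300 + $3250 = $54850.
Prior failure to appear within five years (+40%): $54850 × 1.4 = $76790.
Defendant is the primary caregiver for a dependent (−10%): $76790 × 0.9 = $69111.
Any prior felony conviction (+10%): $69111 × 1.1 = $76022.10.
$76022.10 is within the $550000 maximum.
Rounded to the nearest dollar: $76022.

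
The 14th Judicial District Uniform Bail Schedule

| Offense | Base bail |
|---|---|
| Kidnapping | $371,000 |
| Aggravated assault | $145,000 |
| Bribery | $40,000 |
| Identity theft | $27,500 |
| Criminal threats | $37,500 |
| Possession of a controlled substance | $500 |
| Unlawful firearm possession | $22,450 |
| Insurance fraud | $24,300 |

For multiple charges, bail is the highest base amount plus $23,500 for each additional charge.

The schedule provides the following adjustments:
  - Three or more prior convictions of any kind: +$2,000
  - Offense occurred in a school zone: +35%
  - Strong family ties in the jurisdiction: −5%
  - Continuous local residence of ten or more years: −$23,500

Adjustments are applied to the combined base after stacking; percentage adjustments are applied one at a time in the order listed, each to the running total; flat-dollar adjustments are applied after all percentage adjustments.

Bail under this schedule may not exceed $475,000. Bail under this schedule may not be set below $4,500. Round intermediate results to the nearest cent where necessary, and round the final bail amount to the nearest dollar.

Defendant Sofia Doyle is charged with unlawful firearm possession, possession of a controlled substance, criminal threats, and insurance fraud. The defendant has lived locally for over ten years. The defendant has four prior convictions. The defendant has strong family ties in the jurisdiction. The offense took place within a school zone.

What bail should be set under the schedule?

Base amounts from the schedule: unlawful firearm possession $22,450; possession of a controlled substance $500; criminal threats $37,500; insurance fraud $24,300.
Stacking rule: highest base plus $23,500 per additional charge. Highest is criminal threats at $37,500; 3 additional charges → +$70,500. Combined base = $108,000.
Offense occurred in a school zone (+35%): $108,000 × 1.35 = $145,800.
Strong family ties in the jurisdiction (−5%): $145,800 × 0.95 = $138,510.
Three or more prior convictions of any kind (+$2,000 flat): $138,510 + $2,000 = $140,510.
Continuous local residence of ten or more years (−$23,500 flat): $140,510 − $23,500 = $117,010.
$117,010 is within the $475,000 maximum.
$117,010 is at or above the $4,500 minimum.

$117,010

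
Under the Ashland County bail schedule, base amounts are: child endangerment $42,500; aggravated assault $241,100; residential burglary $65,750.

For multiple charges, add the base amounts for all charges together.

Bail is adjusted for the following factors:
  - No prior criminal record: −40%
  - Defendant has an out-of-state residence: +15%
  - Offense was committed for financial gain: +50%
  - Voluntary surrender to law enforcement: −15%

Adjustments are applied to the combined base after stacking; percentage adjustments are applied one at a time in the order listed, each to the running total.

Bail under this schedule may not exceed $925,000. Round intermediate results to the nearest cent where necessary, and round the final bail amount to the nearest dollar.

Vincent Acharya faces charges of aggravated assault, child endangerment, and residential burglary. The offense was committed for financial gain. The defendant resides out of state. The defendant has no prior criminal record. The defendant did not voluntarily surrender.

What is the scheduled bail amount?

Base amounts from the schedule: aggravated assault $241,100; child endangerment $42,500; residential burglary $65,750.
Stacking rule: sum of all bases. $241,100 + $42,500 + $65,750 = $349,350.
No prior criminal record (−40%): $349,350 × 0.6 = $209,610.
Defendant has an out-of-state residence (+15%): $209,610 × 1.15 = $241,051.50.
Offense was committed for financial gain (+50%): $241,051.50 × 1.5 = $361,577.25.
$361,577.25 is within the $925,000 maximum.
Rounded to the nearest dollar: $361,577.

$361,577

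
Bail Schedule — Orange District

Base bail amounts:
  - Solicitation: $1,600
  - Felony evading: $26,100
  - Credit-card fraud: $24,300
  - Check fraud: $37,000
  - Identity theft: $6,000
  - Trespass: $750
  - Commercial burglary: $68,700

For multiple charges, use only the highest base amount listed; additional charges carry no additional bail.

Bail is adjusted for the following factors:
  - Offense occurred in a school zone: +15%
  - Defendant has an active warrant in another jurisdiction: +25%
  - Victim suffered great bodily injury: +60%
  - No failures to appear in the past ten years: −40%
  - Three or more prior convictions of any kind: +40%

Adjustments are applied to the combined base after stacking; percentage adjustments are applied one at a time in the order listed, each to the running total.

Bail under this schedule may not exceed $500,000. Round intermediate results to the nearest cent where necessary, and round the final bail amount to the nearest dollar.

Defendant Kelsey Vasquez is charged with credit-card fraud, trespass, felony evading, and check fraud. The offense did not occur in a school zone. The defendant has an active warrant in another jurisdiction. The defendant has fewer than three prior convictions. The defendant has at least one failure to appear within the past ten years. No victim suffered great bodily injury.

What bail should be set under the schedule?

$46,250

Base amounts from the schedule: credit-card fraud $24,300; trespass $750; felony evading $26,100; check fraud $37,000.
Stacking rule: use the highest base only. Highest is check fraud at $37,000. Combined base = $37,000.
Defendant has an active warrant in another jurisdiction (+25%): $37,000 × 1.25 = $46,250.
$46,250 is within the $500,000 maximum.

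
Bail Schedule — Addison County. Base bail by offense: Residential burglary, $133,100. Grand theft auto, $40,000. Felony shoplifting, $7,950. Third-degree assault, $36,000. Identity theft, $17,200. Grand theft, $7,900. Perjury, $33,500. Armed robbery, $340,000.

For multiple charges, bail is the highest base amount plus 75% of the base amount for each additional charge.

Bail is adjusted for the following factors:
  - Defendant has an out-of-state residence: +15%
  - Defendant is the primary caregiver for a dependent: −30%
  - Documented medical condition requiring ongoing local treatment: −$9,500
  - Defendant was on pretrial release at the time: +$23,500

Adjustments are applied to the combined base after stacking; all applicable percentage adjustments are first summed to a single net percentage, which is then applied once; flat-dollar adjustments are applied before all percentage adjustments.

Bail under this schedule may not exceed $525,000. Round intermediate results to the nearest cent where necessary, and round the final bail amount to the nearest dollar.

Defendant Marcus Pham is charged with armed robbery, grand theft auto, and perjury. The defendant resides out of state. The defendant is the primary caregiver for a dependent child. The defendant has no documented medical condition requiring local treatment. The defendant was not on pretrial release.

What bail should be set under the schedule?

$335,856

Base amounts from the schedule: armed robbery $340,000; grand theft auto $40,000; perjury $33,500.
Stacking rule: highest base plus 75% of each additional charge. Highest is armed robbery at $340,000. Additional: $40,000 × 75% = $30,000; $33,500 × 75% = $25,125. Combined base = $340,000 + $55,125 = $395,125.
Net percentage adjustment: +15% −30% = −15%. $395,125 × 0.85 = $335,856.25.
$335,856.25 is within the $525,000 maximum.
Rounded to the nearest dollar: $335,856.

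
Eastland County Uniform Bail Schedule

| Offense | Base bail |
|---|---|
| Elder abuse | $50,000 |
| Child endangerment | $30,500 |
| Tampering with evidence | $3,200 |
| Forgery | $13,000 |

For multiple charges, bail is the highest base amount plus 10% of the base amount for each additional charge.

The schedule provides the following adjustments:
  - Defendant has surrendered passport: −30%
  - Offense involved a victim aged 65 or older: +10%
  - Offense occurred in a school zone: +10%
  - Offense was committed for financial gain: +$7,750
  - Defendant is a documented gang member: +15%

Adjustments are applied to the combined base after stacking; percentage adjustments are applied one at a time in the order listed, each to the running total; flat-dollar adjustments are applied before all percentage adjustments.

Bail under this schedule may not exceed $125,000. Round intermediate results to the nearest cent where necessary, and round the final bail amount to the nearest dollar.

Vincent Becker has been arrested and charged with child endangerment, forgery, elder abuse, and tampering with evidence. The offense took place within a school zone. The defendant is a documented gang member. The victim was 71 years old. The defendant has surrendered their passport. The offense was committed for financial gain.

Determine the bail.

$60,800

Base amounts from the schedule: child endangerment $30,500; forgery $13,000; elder abuse $50,000; tampering with evidence $3,200.
Stacking rule: highest base plus 10% of each additional charge. Highest is elder abuse at $50,000. Additional: $30,500 × 10% = $3,050; $13,000 × 10% = $1,300; $3,200 × 10% = $320. Combined base = $50,000 + $4,670 = $54,670.
Offense was committed for financial gain (+$7,750 flat): $54,670 + $7,750 = $62,420.
Defendant has surrendered passport (−30%): $62,420 × 0.7 = $43,694.
Offense involved a victim aged 65 or older (+10%): $43,694 × 1.1 = $48,063.40.
Offense occurred in a school zone (+10%): $48,063.40 × 1.1 = $52,869.74.
Defendant is a documented gang member (+15%): $52,869.74 × 1.15 = $60,800.20.
$60,800.20 is within the $125,000 maximum.
Rounded to the nearest dollar: $60,800.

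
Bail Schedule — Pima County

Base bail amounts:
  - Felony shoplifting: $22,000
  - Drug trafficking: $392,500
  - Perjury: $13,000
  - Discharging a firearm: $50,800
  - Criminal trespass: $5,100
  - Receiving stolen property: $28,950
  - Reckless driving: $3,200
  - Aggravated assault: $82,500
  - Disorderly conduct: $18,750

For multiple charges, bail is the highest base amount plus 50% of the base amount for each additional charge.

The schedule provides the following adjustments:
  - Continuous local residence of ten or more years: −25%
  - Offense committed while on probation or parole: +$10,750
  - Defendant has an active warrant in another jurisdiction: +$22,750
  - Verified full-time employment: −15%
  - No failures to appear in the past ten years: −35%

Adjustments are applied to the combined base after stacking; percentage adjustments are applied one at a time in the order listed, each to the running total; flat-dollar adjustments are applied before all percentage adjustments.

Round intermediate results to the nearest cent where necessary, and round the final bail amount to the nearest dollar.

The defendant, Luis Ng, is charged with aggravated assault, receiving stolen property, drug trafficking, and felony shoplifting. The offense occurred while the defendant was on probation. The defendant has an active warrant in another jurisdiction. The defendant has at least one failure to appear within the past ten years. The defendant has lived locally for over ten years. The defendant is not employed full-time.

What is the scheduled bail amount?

Base amounts from the schedule: aggravated assault $82,500; receiving stolen property $28,950; drug trafficking $392,500; felony shoplifting $22,000.
Stacking rule: highest base plus 50% of each additional charge. Highest is drug trafficking at $392,500. Additional: $82,500 × 50% = $41,250; $28,950 × 50% = $14,475; $22,000 × 50% = $11,000. Combined base = $392,500 + $66,725 = $459,225.
Offense committed while on probation or parole (+$10,750 flat): $459,225 + $10,750 = $469,975.
Defendant has an active warrant in another jurisdiction (+$22,750 flat): $469,975 + $22,750 = $492,725.
Continuous local residence of ten or more years (−25%): $492,725 × 0.75 = $369,543.75.
Rounded to the nearest dollar: $369,544.

$369,544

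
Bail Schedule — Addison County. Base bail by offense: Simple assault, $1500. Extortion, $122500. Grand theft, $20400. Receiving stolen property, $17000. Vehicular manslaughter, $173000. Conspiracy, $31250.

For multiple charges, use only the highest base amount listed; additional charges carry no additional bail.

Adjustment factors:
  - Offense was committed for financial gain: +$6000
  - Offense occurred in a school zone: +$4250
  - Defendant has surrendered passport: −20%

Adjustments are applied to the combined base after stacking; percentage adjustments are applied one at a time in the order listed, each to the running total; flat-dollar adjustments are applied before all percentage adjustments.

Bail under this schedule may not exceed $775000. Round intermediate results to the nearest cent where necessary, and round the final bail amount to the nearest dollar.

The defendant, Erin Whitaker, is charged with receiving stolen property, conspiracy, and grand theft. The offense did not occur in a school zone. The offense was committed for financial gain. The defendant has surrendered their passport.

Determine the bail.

Base amounts from the schedule: receiving stolen property $17000; conspiracy $31250; grand theft $20400.
Stacking rule: use the highest base only. Highest is conspiracy at $31250. Combined base = $31250.
Offense was committed for financial gain (+$6000 flat): $31250 + $6000 = $37250.
Defendant has surrendered passport (−20%): $37250 × 0.8 = $29800.
$29800 is within the $775000 maximum.

$29800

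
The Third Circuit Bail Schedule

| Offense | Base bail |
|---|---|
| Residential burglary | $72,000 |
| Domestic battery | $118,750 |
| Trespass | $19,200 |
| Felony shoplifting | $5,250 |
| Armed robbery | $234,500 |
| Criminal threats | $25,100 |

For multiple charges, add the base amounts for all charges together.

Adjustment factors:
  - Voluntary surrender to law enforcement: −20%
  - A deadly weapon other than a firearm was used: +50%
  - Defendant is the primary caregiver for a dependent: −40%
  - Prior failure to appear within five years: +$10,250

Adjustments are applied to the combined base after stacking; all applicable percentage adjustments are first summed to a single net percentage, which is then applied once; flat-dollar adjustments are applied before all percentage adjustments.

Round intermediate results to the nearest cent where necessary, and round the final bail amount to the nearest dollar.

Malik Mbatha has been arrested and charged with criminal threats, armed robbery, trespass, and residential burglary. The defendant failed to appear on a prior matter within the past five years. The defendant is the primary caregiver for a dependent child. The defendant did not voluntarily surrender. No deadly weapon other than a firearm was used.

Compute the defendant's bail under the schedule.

$216,630

Base amounts from the schedule: criminal threats $25,100; armed robbery $234,500; trespass $19,200; residential burglary $72,000.
Stacking rule: sum of all bases. $25,100 + $234,500 + $19,200 + $72,000 = $350,800.
Prior failure to appear within five years (+$10,250 flat): $350,800 + $10,250 = $361,050.
Defendant is the primary caregiver for a dependent (−40%): $361,050 × 0.6 = $216,630.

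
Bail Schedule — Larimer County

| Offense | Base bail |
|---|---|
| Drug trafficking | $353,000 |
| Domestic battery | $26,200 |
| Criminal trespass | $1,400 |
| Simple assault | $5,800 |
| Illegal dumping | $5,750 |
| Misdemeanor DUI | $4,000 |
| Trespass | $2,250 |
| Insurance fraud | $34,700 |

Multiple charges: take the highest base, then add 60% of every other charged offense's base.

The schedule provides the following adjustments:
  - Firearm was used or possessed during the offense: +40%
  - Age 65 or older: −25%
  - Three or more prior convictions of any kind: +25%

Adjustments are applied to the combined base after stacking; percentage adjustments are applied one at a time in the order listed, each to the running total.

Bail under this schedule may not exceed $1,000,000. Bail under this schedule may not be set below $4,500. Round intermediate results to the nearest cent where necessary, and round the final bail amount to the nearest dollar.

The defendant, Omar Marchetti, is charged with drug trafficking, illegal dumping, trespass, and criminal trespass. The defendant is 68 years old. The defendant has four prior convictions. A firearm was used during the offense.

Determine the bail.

Base amounts from the schedule: drug trafficking $353,000; illegal dumping $5,750; trespass $2,250; criminal trespass $1,400.
Stacking rule: highest base plus 60% of each additional charge. Highest is drug trafficking at $353,000. Additional: $5,750 × 60% = $3,450; $2,250 × 60% = $1,350; $1,400 × 60% = $840. Combined base = $353,000 + $5,640 = $358,640.
Firearm was used or possessed during the offense (+40%): $358,640 × 1.4 = $502,096.
Age 65 or older (−25%): $502,096 × 0.75 = $376,572.
Three or more prior convictions of any kind (+25%): $376,572 × 1.25 = $470,715.
$470,715 is within the $1,000,000 maximum.
$470,715 is at or above the $4,500 minimum.

$470,715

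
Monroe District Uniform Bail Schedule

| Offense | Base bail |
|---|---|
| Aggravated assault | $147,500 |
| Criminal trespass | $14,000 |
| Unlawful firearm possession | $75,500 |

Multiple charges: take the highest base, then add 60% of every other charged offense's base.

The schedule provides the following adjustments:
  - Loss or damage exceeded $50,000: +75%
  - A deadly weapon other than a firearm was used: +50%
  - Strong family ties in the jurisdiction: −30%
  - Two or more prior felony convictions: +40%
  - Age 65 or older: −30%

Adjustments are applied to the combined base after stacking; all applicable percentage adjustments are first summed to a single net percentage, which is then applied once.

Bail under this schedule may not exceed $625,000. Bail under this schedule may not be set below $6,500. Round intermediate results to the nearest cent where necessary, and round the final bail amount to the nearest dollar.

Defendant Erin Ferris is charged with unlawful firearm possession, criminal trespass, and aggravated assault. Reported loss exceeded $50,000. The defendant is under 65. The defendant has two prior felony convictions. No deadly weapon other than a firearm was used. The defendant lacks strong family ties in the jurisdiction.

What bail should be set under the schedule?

$432,580

Base amounts from the schedule: unlawful firearm possession $75,500; criminal trespass $14,000; aggravated assault $147,500.
Stacking rule: highest base plus 60% of each additional charge. Highest is aggravated assault at $147,500. Additional: $75,500 × 60% = $45,300; $14,000 × 60% = $8,400. Combined base = $147,500 + $53,700 = $201,200.
Net percentage adjustment: +75% +40% = +115%. $201,200 × 2.15 = $432,580.
$432,580 is within the $625,000 maximum.
$432,580 is at or above the $6,500 minimum.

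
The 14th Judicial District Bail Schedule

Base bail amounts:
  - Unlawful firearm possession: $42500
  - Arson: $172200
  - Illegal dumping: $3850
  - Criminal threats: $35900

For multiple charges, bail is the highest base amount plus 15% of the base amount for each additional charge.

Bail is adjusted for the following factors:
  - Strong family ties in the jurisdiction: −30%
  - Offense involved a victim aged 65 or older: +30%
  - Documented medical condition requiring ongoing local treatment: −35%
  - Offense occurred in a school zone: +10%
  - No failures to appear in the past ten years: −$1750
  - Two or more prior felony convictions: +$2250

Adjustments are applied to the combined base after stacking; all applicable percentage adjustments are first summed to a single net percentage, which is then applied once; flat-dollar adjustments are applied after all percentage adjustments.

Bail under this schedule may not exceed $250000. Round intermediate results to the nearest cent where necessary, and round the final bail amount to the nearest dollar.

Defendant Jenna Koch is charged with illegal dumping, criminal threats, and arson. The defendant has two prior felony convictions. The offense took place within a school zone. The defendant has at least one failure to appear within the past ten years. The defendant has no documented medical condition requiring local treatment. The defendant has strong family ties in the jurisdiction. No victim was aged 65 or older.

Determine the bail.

$144780

Base amounts from the schedule: illegal dumping $3850; criminal threats $35900; arson $172200.
Stacking rule: highest base plus 15% of each additional charge. Highest is arson at $172200. Additional: $3850 × 15% = $577.50; $35900 × 15% = $5385. Combined base = $172200 + $5962.50 = $178162.50.
Net percentage adjustment: −30% +10% = −20%. $178162.50 × 0.8 = $142530.
Two or more prior felony convictions (+$2250 flat): $142530 + $2250 = $144780.
$144780 is within the $250000 maximum.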